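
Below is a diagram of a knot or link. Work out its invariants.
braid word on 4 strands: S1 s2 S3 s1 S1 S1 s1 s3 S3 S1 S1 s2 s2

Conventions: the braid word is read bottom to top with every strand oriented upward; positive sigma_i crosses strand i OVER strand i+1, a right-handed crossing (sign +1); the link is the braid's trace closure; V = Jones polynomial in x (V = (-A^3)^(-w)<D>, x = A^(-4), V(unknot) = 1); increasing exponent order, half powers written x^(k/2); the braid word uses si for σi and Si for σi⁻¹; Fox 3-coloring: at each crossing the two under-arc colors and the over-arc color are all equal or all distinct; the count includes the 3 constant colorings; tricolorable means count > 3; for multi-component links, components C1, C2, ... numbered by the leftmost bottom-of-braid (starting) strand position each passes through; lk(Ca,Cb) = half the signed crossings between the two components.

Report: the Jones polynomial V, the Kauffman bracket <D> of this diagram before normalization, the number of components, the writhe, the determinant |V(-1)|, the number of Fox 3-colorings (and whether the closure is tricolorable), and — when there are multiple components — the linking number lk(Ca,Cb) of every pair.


Jones polynomial: V(x) = -x^-3 + 2x^-2 - 2x^-1 + 3 - 2x + 2x^2 - x^3
<D> = A^-15 - 2A^-11 + 2A^-7 - 3A^-3 + 2A - 2A^5 + A^9; writhe -1
components 1, writhe -1 (13 crossings)
3-colorings: 3 of 3^13, det 13 — not tricolorable
note: w = -1 shifts under R1 moves; the (-A^3)^(1) factor cancels that in V


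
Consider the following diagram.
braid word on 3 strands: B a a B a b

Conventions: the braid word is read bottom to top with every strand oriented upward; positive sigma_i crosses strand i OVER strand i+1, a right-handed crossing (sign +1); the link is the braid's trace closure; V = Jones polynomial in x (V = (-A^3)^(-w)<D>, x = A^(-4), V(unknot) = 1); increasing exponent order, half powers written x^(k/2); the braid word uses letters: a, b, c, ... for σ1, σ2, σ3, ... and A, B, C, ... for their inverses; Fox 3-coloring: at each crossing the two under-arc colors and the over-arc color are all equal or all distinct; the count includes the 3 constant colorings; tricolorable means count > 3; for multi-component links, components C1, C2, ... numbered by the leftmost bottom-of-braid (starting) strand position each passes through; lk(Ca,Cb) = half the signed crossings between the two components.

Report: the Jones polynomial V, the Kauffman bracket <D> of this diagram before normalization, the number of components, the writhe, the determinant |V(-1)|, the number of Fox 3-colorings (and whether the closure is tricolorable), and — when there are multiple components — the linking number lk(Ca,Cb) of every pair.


V(x) = x + x^3 - x^4
bracket: -A^-10 + A^-6 + A^2, w = +2
1 component, writhe +2, over 6 crossings
det 3, colorings 9 of 3^6 — tricolorable
observation: w = +2 (over 6 crossings) is diagram-only; (-A^3)^(-2) removes it from V


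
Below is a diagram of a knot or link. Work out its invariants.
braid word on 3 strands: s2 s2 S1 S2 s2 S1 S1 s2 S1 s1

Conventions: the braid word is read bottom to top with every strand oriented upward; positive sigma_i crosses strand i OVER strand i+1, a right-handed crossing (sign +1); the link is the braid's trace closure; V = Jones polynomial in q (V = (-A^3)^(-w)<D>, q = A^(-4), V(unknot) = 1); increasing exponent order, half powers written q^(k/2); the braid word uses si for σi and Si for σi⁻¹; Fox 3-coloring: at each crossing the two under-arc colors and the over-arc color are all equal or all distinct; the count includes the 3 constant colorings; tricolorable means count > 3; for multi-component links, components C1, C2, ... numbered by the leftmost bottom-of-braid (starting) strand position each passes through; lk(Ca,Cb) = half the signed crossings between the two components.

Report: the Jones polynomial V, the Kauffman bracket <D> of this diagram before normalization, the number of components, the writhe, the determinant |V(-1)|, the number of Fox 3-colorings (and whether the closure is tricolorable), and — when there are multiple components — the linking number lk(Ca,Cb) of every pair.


V = -q^-3 + q^-2 - q^-1 + 3 - q + q^2 - q^3
<D> = -A^-12 + A^-8 - A^-4 + 3 - A^4 + A^8 - A^12 (w = 0)
1 component over 10 crossings, w = 0
27 Fox colorings among 3^10, |V(-1)| = 9: tricolorable
why: |V(-1)| = 9: so tricolorable, since 3 divides 9


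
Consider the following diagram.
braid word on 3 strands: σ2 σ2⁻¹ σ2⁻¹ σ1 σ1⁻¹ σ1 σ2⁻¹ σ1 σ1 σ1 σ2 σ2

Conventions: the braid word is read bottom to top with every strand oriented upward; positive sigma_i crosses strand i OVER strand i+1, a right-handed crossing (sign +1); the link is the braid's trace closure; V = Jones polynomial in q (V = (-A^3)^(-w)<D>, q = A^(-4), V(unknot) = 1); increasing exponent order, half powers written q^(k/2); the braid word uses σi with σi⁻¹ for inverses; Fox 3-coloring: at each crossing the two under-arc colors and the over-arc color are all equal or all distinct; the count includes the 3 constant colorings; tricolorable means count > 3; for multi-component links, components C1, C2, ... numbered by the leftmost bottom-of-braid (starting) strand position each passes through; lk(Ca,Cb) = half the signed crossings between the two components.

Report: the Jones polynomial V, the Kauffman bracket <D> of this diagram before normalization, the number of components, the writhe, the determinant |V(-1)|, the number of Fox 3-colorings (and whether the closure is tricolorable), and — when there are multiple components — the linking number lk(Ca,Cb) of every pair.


V(q) = q + q^3 - q^4
bracket: -A^-4 + 1 + A^8, w = +4
1 component, writhe +4, over 12 crossings
det 3, colorings 9 of 3^12 — tricolorable
observation: V spans 3 powers of q: at least 3 crossings in any diagram


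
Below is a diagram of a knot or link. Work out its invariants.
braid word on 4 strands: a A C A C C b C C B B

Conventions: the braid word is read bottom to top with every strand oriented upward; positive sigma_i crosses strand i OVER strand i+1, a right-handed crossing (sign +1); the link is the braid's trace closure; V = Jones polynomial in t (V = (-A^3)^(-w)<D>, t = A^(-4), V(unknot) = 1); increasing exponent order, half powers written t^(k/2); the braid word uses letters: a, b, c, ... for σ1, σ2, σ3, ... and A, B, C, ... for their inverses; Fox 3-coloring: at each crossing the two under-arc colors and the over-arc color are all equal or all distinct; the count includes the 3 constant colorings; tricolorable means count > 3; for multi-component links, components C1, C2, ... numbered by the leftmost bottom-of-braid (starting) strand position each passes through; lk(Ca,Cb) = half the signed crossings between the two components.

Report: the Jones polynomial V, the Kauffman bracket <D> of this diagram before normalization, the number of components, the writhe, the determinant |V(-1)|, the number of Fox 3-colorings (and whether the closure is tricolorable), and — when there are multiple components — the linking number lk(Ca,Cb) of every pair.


V = -t^-9 + 2t^-8 - 3t^-7 + 3t^-6 - 3t^-5 + 3t^-4 - t^-3 + t^-2
<D> = -A^-13 + A^-9 - 3A^-5 + 3A^-1 - 3A^3 + 3A^7 - 2A^11 + A^15 (w = -7)
1 component over 11 crossings, w = -7
3 Fox colorings among 3^11, |V(-1)| = 17: not tricolorable
why: V spans 7 powers of t: at least 7 crossings in any diagram


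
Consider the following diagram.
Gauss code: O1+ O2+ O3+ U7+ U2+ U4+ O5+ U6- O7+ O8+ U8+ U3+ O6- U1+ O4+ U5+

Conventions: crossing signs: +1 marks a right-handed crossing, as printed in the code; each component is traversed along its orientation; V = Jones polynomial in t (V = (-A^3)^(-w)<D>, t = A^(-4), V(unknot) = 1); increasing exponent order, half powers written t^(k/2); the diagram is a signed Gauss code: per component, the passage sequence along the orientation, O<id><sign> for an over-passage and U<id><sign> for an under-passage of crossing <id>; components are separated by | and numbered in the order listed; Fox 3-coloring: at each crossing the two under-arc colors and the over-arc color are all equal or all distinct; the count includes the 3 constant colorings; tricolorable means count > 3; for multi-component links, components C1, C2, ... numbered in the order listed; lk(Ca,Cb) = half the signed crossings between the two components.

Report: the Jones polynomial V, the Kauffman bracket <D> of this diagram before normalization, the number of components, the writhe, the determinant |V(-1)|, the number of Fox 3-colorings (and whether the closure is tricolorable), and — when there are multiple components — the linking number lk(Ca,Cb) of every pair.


V = t - t^2 + 2t^3 - t^4 + t^5 - t^6
<D> = -A^-6 + A^-2 - A^2 + 2A^6 - A^10 + A^14 (w = +6)
1 component over 8 crossings, w = +6
3 Fox colorings among 3^8, |V(-1)| = 7: not tricolorable
why: w = +6 shifts under R1 moves; the (-A^3)^(-6) factor cancels that in V


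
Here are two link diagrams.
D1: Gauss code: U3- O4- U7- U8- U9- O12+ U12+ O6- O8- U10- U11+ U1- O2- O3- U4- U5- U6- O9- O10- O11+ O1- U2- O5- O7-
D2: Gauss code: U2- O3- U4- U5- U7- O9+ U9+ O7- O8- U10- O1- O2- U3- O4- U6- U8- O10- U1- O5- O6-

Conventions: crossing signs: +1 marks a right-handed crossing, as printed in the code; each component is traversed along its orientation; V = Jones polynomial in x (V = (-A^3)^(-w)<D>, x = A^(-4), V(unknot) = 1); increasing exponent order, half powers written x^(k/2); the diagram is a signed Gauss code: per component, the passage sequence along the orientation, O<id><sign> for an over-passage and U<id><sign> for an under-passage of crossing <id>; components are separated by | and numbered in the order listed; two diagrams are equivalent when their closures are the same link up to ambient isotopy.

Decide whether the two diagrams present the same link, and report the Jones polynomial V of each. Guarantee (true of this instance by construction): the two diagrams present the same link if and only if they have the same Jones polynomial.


equivalent: yes
D1 (bracket A^-12 + A^-4 - 1 + A^4 - A^8 + A^12 - A^16; 12 crossings at w = -8): V = -x^-10 + x^-9 - x^-8 + x^-7 - x^-6 + x^-5 + x^-3
D2 (bracket A^-12 + A^-4 - 1 + A^4 - A^8 + A^12 - A^16; 10 crossings at w = -8): V = -x^-10 + x^-9 - x^-8 + x^-7 - x^-6 + x^-5 + x^-3
key observation: one V(x) for all 2 diagrams — one class (guaranteed)


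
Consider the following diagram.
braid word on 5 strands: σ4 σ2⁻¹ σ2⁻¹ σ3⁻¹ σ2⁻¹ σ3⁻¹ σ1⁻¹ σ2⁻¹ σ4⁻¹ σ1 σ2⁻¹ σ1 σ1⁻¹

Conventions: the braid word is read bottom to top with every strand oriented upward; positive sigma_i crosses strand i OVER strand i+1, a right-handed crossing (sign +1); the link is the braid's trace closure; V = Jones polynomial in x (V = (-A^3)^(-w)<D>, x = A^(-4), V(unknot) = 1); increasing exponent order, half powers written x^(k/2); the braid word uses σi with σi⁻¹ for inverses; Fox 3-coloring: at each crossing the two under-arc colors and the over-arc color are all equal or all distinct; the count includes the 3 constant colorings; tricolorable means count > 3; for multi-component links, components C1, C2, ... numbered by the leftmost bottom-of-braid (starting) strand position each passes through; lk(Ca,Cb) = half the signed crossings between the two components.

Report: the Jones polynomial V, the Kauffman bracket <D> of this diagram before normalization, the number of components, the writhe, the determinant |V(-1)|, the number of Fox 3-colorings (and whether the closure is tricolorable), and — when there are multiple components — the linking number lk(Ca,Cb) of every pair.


V(x) = x^(-15/2) - x^(-7/2) - x^(-5/2) - x^(-3/2)
bracket: A^-15 + A^-11 + A^-7 - A^9, w = -7
2 components, writhe -7, over 13 crossings
lk(C1,C2) = 0
det 0, colorings 9 of 3^14 — tricolorable
observation: the 1 component pair carries total linking 0


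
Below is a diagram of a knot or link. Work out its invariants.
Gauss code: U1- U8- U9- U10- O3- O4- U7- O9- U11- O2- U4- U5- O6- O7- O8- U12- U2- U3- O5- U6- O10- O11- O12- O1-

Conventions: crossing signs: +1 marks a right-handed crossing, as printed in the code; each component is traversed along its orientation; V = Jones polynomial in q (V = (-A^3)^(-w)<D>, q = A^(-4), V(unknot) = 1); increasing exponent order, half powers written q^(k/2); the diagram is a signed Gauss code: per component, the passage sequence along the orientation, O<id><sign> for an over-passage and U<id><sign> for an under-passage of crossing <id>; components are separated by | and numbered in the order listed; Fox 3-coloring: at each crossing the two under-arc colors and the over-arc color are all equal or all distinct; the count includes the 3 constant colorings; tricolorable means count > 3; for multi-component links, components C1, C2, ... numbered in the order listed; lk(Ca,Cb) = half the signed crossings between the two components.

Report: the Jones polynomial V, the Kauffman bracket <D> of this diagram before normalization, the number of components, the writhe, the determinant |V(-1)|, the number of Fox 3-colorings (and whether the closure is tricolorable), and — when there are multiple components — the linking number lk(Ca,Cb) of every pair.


Jones polynomial: V(q) = -q^-10 + q^-6 + q^-4
<D> = A^-20 + A^-12 - A^4; writhe -12
components 1, writhe -12 (12 crossings)
3-colorings: 3 of 3^12, det 1 — not tricolorable
note: V spans 6 powers of q: at least 6 crossings in any diagram


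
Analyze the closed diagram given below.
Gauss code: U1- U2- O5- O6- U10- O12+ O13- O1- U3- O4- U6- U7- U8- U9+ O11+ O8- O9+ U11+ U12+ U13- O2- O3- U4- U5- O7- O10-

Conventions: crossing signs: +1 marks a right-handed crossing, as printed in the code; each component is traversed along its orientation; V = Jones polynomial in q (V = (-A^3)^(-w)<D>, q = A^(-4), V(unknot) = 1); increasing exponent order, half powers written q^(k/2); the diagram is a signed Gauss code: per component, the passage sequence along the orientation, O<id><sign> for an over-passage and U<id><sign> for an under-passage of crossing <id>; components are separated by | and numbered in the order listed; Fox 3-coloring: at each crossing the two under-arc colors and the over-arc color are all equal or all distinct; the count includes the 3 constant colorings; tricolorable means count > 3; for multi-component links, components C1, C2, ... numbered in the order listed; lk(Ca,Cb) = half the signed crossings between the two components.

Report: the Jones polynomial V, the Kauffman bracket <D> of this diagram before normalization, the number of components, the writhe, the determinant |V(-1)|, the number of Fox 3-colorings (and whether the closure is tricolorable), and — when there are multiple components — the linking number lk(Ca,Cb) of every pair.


Jones polynomial: V(q) = -q^-8 + q^-5 + q^-3
<D> = -A^-9 - A^-1 + A^11; writhe -7
components 1, writhe -7 (13 crossings)
3-colorings: 9 of 3^13, det 3 — tricolorable
note: V spans 5 powers of q: at least 5 crossings in any diagram


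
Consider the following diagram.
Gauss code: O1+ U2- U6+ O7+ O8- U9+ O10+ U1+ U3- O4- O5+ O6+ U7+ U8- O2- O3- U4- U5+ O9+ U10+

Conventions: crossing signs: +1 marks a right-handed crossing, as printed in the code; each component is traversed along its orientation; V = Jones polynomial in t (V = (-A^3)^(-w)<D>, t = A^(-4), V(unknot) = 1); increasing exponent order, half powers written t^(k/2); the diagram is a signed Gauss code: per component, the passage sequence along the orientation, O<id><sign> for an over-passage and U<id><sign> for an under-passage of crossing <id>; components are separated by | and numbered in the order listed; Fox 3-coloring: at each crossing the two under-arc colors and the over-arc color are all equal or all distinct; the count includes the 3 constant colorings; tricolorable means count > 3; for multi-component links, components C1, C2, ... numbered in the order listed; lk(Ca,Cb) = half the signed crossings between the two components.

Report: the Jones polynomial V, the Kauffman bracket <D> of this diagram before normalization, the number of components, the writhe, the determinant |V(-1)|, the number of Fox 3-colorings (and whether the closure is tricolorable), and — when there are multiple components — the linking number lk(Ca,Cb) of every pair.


V = t + t^3 - t^4
<D> = -A^-10 + A^-6 + A^2 (w = +2)
1 component over 10 crossings, w = +2
9 Fox colorings among 3^10, |V(-1)| = 3: tricolorable
why: det 3 = |V(-1)|; divisible by 3, so tricolorable


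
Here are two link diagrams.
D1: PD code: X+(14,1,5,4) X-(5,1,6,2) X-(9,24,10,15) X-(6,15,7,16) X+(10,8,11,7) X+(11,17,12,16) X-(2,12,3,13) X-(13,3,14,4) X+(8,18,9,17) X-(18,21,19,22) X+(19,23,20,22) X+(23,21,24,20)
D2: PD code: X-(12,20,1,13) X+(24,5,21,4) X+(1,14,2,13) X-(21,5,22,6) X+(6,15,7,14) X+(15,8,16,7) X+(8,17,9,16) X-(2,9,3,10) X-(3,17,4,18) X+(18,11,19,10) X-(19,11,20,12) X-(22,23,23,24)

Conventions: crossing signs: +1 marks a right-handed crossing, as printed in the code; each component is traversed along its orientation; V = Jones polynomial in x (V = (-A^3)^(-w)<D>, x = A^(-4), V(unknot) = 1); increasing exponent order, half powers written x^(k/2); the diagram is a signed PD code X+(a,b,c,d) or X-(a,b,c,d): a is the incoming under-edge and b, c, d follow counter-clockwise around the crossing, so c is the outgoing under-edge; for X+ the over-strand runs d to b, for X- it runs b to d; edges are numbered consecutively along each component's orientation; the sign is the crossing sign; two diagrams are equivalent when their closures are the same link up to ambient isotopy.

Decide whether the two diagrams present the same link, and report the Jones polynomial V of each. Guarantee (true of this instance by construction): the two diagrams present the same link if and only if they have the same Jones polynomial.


equivalent: no
D1 (bracket 1 + A^4 + A^8 + A^12; 12 crossings at w = 0): V = x^-3 + x^-2 + x^-1 + 1
V(D2) = 1 + x + x^2 + x^3  (w 0, c 12, <D> = A^-12 + A^-8 + A^-4 + 1)
key observation: comparing 2 Jones polynomials yields 2 groups


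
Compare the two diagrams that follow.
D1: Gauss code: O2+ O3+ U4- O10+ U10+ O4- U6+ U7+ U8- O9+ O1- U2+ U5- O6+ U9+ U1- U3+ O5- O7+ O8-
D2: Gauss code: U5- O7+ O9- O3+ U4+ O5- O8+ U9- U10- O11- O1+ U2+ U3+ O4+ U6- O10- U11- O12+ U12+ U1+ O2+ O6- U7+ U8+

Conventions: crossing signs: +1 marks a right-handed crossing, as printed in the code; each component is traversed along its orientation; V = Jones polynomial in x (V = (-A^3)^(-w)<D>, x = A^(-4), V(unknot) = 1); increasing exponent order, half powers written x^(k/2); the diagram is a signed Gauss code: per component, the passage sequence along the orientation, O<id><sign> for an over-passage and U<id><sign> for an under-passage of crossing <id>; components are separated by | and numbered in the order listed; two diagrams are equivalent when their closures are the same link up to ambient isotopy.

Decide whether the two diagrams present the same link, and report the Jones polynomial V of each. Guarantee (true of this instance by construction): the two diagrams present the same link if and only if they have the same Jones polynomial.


same link: yes
V(D1) = 1  [10 crossings, <D> = A^6, w = +2]
V(D2) = 1  [12 crossings, <D> = A^6, w = +2]
insight: all 2 diagrams share one V(x), hence one class


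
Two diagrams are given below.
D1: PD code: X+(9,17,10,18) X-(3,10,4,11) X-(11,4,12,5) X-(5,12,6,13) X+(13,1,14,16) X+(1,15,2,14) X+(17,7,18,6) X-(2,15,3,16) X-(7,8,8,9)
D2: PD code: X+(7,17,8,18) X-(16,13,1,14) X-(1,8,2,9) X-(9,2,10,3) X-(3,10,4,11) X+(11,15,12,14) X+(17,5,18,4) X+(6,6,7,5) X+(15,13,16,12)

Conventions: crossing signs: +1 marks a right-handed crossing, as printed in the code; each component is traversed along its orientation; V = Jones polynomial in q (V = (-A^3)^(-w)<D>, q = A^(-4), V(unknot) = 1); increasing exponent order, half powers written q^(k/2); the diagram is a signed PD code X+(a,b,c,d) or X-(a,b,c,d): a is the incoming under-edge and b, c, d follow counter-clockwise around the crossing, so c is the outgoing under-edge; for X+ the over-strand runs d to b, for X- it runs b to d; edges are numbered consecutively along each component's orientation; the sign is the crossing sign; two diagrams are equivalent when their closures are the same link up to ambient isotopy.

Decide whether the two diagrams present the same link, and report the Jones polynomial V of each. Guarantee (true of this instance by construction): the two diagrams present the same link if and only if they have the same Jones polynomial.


equivalent: yes
V(D1) = q^(-7/2) - q^(-5/2) + q^(-3/2) - 2q^(-1/2) - q^(3/2)  (w -1, c 9, <D> = A^-9 + 2A^-1 - A^3 + A^7 - A^11)
D2 (bracket A^-3 + 2A^5 - A^9 + A^13 - A^17; 9 crossings at w = +1): V = q^(-7/2) - q^(-5/2) + q^(-3/2) - 2q^(-1/2) - q^(3/2)
why: one V(q) for all 2 diagrams — one class (guaranteed)


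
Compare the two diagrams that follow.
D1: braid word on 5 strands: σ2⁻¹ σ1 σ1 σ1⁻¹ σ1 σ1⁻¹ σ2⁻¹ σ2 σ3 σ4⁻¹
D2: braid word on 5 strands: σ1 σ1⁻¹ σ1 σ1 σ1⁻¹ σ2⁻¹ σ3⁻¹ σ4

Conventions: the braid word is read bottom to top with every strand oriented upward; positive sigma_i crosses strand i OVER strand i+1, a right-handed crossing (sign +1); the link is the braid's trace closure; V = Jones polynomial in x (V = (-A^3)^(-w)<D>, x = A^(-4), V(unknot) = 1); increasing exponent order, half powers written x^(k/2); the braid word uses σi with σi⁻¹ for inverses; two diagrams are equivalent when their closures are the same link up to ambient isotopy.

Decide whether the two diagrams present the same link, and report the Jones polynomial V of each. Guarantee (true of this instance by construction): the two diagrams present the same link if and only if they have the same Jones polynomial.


equivalent: yes
D1 (bracket 1; 10 crossings at w = 0): V = 1
V(D2) = 1  [8 crossings, <D> = 1, w = 0]
observation: Markov moves rewrite D1 (10 crossings) into D2 (8)


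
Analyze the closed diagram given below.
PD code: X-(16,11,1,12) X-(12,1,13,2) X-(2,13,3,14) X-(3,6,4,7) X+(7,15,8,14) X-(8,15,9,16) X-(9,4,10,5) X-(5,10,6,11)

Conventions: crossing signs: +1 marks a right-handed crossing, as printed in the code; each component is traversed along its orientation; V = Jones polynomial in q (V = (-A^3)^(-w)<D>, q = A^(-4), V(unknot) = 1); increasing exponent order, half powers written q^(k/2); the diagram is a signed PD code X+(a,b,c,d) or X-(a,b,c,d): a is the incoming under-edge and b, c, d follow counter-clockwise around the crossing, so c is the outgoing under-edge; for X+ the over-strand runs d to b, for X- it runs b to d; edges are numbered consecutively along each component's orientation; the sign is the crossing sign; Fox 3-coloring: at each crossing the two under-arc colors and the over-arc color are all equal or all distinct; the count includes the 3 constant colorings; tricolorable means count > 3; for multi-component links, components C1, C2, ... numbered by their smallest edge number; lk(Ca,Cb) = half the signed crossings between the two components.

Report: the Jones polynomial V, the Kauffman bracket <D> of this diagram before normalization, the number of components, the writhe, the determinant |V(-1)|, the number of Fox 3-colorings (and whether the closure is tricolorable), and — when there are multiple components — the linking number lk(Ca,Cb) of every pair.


V(q) = q^-8 - 2q^-7 + q^-6 - 2q^-5 + 2q^-4 + q^-2
bracket: A^-10 + 2A^-2 - 2A^2 + A^6 - 2A^10 + A^14, w = -6
1 component, writhe -6, over 8 crossings
det 9, colorings 27 of 3^8 — tricolorable
observation: V spans 6 powers of q: at least 6 crossings in any diagram


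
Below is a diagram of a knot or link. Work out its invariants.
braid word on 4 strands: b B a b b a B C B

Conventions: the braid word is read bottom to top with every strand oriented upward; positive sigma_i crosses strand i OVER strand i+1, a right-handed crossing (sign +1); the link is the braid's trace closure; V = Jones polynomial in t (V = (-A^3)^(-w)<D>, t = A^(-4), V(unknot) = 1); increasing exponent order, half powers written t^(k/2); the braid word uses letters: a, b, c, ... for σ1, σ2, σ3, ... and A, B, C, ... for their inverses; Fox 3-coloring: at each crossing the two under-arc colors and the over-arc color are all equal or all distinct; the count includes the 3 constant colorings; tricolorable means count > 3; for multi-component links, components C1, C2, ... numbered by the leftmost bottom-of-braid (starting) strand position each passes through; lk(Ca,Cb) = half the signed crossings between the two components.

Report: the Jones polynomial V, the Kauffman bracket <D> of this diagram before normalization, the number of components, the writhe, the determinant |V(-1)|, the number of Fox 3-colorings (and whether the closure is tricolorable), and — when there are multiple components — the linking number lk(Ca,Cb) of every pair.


V = 2 + t^2 + t^4
<D> = -A^-13 - A^-5 - 2A^3 (w = +1)
3 components over 9 crossings, w = +1
lk(C1,C2): +1
lk(C1,C3) = +1
linking number lk(C2,C3) = -1
3 Fox colorings among 3^9, |V(-1)| = 4: not tricolorable
why: the span of V is 4, within the link bound 9 + 3 - 1


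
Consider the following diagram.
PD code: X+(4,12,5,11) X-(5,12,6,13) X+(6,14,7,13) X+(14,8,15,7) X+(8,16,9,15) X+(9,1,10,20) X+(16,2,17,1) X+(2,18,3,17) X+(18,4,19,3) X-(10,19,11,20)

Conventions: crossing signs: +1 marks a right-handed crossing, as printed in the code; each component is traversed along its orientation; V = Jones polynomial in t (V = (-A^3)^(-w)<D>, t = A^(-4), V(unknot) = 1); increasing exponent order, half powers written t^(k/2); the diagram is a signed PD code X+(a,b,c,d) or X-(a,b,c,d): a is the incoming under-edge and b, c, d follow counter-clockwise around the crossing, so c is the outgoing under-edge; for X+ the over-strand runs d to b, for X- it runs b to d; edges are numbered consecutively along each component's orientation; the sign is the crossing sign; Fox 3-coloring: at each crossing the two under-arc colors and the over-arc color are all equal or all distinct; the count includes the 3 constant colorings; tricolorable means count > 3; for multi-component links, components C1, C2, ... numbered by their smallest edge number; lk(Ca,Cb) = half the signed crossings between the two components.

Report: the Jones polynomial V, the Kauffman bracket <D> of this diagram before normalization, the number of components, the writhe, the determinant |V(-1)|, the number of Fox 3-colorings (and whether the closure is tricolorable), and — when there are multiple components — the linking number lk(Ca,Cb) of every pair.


Jones polynomial: V(t) = t^2 + 2t^4 - 2t^5 + t^6 - 2t^7 + t^8
<D> = A^-14 - 2A^-10 + A^-6 - 2A^-2 + 2A^2 + A^10; writhe +6
components 1, writhe +6 (10 crossings)
3-colorings: 27 of 3^10, det 9 — tricolorable
note: det 9 = |V(-1)|; divisible by 3, so tricolorable


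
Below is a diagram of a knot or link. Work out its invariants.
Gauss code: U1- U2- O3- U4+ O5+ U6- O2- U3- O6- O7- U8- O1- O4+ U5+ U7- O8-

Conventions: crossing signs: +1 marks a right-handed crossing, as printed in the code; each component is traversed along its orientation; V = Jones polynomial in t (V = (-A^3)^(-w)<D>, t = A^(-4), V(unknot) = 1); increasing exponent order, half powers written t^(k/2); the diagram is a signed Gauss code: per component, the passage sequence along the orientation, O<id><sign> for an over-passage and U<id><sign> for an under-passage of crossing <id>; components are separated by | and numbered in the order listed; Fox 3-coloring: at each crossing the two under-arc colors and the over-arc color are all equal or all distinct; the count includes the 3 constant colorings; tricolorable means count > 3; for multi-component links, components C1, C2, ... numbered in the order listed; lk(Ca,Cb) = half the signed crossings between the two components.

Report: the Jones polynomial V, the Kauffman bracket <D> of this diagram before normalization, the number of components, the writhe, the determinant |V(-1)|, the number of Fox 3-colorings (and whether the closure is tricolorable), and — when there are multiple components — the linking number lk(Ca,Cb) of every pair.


Jones polynomial: V(t) = t^-7 - 2t^-6 + 2t^-5 - 3t^-4 + 3t^-3 - 2t^-2 + 2t^-1
<D> = 2A^-8 - 2A^-4 + 3 - 3A^4 + 2A^8 - 2A^12 + A^16; writhe -4
components 1, writhe -4 (8 crossings)
3-colorings: 9 of 3^8, det 15 — tricolorable
note: w = -4 shifts under R1 moves; the (-A^3)^(4) factor cancels that in V


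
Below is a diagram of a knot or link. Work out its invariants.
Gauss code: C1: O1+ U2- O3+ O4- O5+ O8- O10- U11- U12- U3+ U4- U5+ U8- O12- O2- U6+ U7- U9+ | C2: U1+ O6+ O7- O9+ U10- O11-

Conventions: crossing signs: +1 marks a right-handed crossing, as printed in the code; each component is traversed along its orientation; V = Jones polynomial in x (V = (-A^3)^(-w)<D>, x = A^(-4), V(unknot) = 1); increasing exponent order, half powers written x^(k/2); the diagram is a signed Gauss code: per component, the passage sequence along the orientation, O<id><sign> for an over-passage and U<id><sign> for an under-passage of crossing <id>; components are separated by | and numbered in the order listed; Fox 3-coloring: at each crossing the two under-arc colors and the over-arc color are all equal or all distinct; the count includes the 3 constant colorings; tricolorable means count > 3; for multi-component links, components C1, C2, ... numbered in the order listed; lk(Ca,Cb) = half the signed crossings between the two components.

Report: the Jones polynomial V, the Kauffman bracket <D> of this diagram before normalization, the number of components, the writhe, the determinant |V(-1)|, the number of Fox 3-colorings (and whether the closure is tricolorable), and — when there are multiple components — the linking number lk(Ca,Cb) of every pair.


V = x^(-7/2) - 2x^(-5/2) + x^(-3/2) - 2x^(-1/2) + x^(1/2) - x^(3/2)
<D> = -A^-12 + A^-8 - 2A^-4 + 1 - 2A^4 + A^8 (w = -2)
2 components over 12 crossings, w = -2
lk(C1,C2): 0
3 Fox colorings among 3^12, |V(-1)| = 8: not tricolorable
why: span 5 respects span(V) <= c + mu - 1 = 13 for this 2-component diagram


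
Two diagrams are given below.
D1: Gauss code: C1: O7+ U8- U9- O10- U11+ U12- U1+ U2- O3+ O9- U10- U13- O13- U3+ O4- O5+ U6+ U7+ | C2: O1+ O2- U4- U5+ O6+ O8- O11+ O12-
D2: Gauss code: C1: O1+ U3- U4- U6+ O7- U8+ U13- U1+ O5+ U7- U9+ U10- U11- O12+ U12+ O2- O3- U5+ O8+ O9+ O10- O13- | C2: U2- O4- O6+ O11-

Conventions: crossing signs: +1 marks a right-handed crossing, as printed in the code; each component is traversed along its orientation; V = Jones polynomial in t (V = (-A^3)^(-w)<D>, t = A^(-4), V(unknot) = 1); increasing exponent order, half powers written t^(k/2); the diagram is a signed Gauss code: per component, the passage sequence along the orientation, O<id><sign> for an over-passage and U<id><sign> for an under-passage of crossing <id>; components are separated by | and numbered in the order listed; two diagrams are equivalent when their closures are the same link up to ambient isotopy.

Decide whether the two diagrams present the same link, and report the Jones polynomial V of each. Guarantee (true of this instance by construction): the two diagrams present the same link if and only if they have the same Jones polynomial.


equivalent: no
V(D1) = -t^(-1/2) - t^(1/2)  (w -1, c 13, <D> = A^-5 + A^-1)
D2 (bracket A^-9 - A^-5 + 2A^-1 - 2A^3 + 2A^7 - A^11 + A^15; 13 crossings at w = -1): V = -t^(-9/2) + t^(-7/2) - 2t^(-5/2) + 2t^(-3/2) - 2t^(-1/2) + t^(1/2) - t^(3/2)
why: V(t) takes 2 values over 2 diagrams, fixing the grouping


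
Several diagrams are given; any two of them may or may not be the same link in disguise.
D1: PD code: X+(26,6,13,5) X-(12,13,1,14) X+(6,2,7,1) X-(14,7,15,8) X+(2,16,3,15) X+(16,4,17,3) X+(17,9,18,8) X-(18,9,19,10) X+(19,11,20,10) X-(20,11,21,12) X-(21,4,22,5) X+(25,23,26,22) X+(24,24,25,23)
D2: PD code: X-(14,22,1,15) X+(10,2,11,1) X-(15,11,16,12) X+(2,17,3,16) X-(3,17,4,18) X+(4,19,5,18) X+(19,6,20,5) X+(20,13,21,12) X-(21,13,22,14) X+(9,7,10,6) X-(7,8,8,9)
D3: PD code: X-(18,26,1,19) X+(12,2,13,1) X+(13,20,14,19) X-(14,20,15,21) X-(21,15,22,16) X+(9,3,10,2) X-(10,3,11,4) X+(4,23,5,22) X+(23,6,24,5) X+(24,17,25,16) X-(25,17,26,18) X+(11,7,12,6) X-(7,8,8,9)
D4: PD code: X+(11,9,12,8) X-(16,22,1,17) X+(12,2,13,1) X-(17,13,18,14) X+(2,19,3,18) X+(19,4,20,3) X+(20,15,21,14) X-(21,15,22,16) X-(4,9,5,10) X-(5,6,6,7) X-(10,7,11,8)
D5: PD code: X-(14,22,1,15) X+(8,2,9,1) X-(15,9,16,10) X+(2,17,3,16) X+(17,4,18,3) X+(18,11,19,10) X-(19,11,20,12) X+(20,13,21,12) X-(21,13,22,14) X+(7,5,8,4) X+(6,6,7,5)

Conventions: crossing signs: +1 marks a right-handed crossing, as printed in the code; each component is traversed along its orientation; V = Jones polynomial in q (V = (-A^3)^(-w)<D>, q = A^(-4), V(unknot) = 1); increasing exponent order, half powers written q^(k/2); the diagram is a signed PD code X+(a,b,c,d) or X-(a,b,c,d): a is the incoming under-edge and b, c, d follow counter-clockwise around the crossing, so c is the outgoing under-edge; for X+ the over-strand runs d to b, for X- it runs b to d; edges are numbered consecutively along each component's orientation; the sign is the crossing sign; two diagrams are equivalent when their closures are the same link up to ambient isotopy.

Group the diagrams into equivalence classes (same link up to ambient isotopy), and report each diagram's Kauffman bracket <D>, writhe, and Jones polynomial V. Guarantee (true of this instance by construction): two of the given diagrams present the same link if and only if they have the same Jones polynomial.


equivalence classes: {D1, D2, D3, D4, D5}
D1 (bracket -A^-5 + 2A^-1 - A^3 + 2A^7 - A^11 + A^15; 13 crossings at w = +3): V = -q^(-3/2) + q^(-1/2) - 2q^(1/2) + q^(3/2) - 2q^(5/2) + q^(7/2)
V(D2) = -q^(-3/2) + q^(-1/2) - 2q^(1/2) + q^(3/2) - 2q^(5/2) + q^(7/2)  (w +1, c 11, <D> = -A^-11 + 2A^-7 - A^-3 + 2A - A^5 + A^9)
V(D3) = -q^(-3/2) + q^(-1/2) - 2q^(1/2) + q^(3/2) - 2q^(5/2) + q^(7/2)  [13 crossings, <D> = -A^-11 + 2A^-7 - A^-3 + 2A - A^5 + A^9, w = +1]
D4 (bracket -A^-17 + 2A^-13 - A^-9 + 2A^-5 - A^-1 + A^3; 11 crossings at w = -1): V = -q^(-3/2) + q^(-1/2) - 2q^(1/2) + q^(3/2) - 2q^(5/2) + q^(7/2)
V(D5) = -q^(-3/2) + q^(-1/2) - 2q^(1/2) + q^(3/2) - 2q^(5/2) + q^(7/2)  (w +3, c 11, <D> = -A^-5 + 2A^-1 - A^3 + 2A^7 - A^11 + A^15)
key observation: all 5 diagrams share one V(q), hence one class


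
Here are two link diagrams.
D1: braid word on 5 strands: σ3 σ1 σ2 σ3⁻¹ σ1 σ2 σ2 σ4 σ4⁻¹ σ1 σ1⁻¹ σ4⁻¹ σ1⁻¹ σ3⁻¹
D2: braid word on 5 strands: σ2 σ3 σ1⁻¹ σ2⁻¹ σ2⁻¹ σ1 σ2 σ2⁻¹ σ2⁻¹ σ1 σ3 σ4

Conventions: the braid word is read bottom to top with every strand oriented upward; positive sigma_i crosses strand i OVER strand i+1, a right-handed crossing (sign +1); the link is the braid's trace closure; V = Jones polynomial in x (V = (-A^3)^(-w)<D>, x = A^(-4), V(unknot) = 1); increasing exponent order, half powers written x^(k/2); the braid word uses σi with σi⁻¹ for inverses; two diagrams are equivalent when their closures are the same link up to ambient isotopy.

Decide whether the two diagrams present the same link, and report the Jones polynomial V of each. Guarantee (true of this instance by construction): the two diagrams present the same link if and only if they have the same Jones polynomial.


equivalent: no
D1 (bracket -A^-10 + A^-6 + A^2; 14 crossings at w = +2): V = x + x^3 - x^4
D2 (bracket -A^-6 + 2A^-2 - 2A^2 + 3A^6 - 2A^10 + 2A^14 - A^18; 12 crossings at w = +2): V = -x^-3 + 2x^-2 - 2x^-1 + 3 - 2x + 2x^2 - x^3
key observation: 2 classes among 2 diagrams; unequal V(x) rules out equality


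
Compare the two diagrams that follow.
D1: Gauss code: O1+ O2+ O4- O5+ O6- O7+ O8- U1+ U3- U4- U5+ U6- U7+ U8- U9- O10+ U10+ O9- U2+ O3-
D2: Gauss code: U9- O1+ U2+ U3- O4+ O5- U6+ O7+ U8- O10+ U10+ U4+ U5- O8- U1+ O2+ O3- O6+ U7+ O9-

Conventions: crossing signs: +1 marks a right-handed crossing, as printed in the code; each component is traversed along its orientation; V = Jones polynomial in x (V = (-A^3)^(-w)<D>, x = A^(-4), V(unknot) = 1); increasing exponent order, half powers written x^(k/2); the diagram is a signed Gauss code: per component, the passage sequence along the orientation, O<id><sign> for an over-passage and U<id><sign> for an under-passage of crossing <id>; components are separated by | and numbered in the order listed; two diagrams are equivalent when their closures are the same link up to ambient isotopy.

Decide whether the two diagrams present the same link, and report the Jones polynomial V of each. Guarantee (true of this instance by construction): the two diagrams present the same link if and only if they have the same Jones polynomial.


same link: no
V(D1) = 1  [10 crossings, <D> = 1, w = 0]
V(D2) = x + x^3 - x^4  [10 crossings, <D> = -A^-10 + A^-6 + A^2, w = +2]
insight: 2 values of V(x) split the 2 diagrams


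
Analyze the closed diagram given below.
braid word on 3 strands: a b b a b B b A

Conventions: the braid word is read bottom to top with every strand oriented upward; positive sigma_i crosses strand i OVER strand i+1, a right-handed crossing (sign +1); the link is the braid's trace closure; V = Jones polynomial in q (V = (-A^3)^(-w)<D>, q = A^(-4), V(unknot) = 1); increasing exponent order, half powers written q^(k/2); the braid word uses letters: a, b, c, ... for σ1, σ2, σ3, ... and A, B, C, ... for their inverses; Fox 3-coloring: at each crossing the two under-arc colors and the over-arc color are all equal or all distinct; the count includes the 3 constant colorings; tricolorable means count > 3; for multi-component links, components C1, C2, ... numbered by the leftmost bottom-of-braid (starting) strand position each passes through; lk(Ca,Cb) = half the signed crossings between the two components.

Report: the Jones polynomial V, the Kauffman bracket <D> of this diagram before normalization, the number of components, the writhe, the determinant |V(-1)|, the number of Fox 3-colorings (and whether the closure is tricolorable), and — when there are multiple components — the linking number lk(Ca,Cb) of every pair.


V(q) = q + q^3 - q^4
bracket: -A^-4 + 1 + A^8, w = +4
1 component, writhe +4, over 8 crossings
det 3, colorings 9 of 3^8 — tricolorable
observation: w = +4 shifts under R1 moves; the (-A^3)^(-4) factor cancels that in V


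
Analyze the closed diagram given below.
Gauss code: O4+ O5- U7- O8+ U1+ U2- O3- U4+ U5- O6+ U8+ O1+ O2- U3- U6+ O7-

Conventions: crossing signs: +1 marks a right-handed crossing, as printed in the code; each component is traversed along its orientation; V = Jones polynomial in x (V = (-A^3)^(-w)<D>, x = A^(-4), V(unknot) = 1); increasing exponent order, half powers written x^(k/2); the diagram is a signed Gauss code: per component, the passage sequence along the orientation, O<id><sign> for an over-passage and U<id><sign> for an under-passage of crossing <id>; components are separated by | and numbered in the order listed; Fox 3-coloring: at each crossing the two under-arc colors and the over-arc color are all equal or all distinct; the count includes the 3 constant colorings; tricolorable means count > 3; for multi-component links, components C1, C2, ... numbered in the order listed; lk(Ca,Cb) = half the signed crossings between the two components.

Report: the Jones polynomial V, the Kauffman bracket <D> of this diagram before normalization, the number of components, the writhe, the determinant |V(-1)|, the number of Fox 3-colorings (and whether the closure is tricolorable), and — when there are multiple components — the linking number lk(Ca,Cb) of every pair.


V(x) = 1
bracket: 1, w = 0
1 component, writhe 0, over 8 crossings
det 1, colorings 3 of 3^8 — not tricolorable
observation: det 1 = |V(-1)|; not divisible by 3, so not tricolorable


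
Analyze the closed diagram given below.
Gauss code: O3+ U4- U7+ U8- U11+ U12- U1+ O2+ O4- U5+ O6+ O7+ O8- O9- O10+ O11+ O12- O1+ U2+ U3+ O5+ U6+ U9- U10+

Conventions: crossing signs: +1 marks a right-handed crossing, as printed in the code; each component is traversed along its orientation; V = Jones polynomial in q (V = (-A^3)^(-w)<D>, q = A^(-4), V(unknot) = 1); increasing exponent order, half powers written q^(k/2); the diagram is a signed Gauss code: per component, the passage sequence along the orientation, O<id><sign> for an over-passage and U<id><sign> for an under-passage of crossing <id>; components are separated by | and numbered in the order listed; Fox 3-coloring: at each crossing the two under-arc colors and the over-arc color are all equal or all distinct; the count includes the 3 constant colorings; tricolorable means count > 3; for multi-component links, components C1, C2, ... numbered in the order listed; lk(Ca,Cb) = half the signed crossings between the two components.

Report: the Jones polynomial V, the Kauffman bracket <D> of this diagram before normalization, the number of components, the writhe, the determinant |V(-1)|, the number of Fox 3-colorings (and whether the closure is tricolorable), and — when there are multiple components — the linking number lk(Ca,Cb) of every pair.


V(q) = q - q^2 + 2q^3 - q^4 + q^5 - q^6
bracket: -A^-12 + A^-8 - A^-4 + 2 - A^4 + A^8, w = +4
1 component, writhe +4, over 12 crossings
det 7, colorings 3 of 3^12 — not tricolorable
observation: |V(-1)| = 7: so not tricolorable, since 3 does not divide 7
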